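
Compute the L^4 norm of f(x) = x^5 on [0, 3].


Step 1: ||f||_4 = (integral_0^3 |x^5|^4 dx)^(1/4)
     = (integral_0^3 x^20 dx)^(1/4)
Step 2: integral_0^3 x^20 dx = [x^21/(21)] from 0 to 3 = 3^21/21
     = 10460353203/21 = 4.981121e+08
Step 3: ||f||_4 = (4.981121e+08)^(1/4) = 149.393521


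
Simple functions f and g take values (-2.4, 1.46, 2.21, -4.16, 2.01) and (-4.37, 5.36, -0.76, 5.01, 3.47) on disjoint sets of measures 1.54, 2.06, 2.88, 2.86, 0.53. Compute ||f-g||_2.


Step 1: Compute differences f_i - g_i:
  -2.4 - -4.37 = 1.97
  1.46 - 5.36 = -3.9
  2.21 - -0.76 = 2.97
  -4.16 - 5.01 = -9.17
  2.01 - 3.47 = -1.46
Step 2: Compute |diff|^2 * measure for each set:
  |1.97|^2 * 1.54 = 3.8809 * 1.54 = 5.976586
  |-3.9|^2 * 2.06 = 15.21 * 2.06 = 31.3326
  |2.97|^2 * 2.88 = 8.8209 * 2.88 = 25.404192
  |-9.17|^2 * 2.86 = 84.0889 * 2.86 = 240.494254
  |-1.46|^2 * 0.53 = 2.1316 * 0.53 = 1.129748
Step 3: Sum = 304.33738
Step 4: ||f-g||_2 = (304.33738)^(1/2) = 17.445268


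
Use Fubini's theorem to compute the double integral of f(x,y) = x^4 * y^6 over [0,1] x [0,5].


By Fubini's theorem, the double integral factors as a product of single integrals:
Step 1: integral_0^1 x^4 dx = [x^5/5] from 0 to 1
     = 1^5/5 = 0.2
Step 2: integral_0^5 y^6 dy = [y^7/7] from 0 to 5
     = 5^7/7 = 11160.714286
Step 3: Double integral = 0.2 * 11160.714286 = 2232.142857


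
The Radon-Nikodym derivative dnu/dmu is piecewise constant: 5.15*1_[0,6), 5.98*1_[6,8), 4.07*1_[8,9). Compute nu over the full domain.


Integrate each piece of the Radon-Nikodym derivative:
Step 1: integral_0^6 5.15 dx = 5.15*(6-0) = 5.15*6 = 30.9
Step 2: integral_6^8 5.98 dx = 5.98*(8-6) = 5.98*2 = 11.96
Step 3: integral_8^9 4.07 dx = 4.07*(9-8) = 4.07*1 = 4.07
Total: 30.9 + 11.96 + 4.07 = 46.93


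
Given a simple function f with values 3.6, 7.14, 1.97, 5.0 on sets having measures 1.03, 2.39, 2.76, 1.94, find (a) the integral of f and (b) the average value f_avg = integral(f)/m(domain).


Step 1: Integral = sum(value_i * measure_i)
= 3.6*1.03 + 7.14*2.39 + 1.97*2.76 + 5.0*1.94
= 3.708 + 17.0646 + 5.4372 + 9.7
= 35.9098
Step 2: Total measure of domain = 1.03 + 2.39 + 2.76 + 1.94 = 8.12
Step 3: Average value = 35.9098 / 8.12 = 4.422389


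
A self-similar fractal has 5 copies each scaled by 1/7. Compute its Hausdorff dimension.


For a self-similar set with N copies scaled by 1/r:
dim_H = log(N)/log(r) = log(5)/log(7)
= 1.609438/1.94591
= 0.827087


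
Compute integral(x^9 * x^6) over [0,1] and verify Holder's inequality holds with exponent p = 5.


Step 1: Exact integral of f*g = integral(x^15, 0, 1) = 1/16
     = 0.0625
Step 2: Holder bound with p=5, q=1.25:
  ||f||_p = (integral x^45 dx)^(1/5) = (1/46)^(1/5) = 0.464995
  ||g||_q = (integral x^7.5 dx)^(1/1.25) = (1/8.5)^(1/1.25) = 0.180495
Step 3: Holder bound = ||f||_p * ||g||_q = 0.464995 * 0.180495 = 0.083929
Verification: 0.0625 <= 0.083929 (Holder holds)


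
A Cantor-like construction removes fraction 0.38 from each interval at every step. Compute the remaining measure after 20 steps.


Step 1: At each step, fraction remaining = 1 - 0.38 = 0.62
Step 2: After 20 steps, measure = (0.62)^20
Result = 7.044234e-05


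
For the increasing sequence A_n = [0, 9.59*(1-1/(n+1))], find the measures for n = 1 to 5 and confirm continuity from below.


By continuity of measure from below: if A_n increases to A, then m(A_n) -> m(A).
Here A = [0, 9.59], so m(A) = 9.59
Step 1: a_1 = 9.59*(1 - 1/2) = 4.795, m(A_1) = 4.795
Step 2: a_2 = 9.59*(1 - 1/3) = 6.3933, m(A_2) = 6.3933
Step 3: a_3 = 9.59*(1 - 1/4) = 7.1925, m(A_3) = 7.1925
Step 4: a_4 = 9.59*(1 - 1/5) = 7.672, m(A_4) = 7.672
Step 5: a_5 = 9.59*(1 - 1/6) = 7.9917, m(A_5) = 7.9917
Limit: m(A_n) -> m([0,9.59]) = 9.59


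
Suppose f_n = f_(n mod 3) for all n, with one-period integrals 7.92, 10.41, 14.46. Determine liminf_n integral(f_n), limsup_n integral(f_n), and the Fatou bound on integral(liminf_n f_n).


The sequence (integral(f_n)) is periodic with period 3, repeating the values 7.92, 10.41, 14.46 indefinitely.
Step 1: For a periodic sequence, every tail (a_m, a_(m+1), ...) contains all 3 period values infinitely often.
Step 2: Hence inf of every tail = min of the period values = min(7.92, 10.41, 14.46) = 7.92.
        liminf_n integral(f_n) = sup over m of (inf of tail from m) = 7.92.
Step 3: Similarly sup of every tail = max of the period values = 14.46.
        limsup_n integral(f_n) = 14.46.
Step 4: Fatou's lemma: integral(liminf_n f_n) <= liminf_n integral(f_n) = 7.92.
        So the integral of the pointwise liminf is at most 7.92.


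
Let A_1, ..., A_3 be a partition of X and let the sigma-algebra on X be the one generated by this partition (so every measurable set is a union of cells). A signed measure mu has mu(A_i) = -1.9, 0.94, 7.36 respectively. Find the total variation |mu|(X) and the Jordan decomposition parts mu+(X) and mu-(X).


Step 1: Every measurable set is a union of atoms (the cells / points), so a Hahn decomposition is
  obtained by grouping atoms by sign: P = union of atoms with mu > 0, N = union of the remaining atoms.
  Atoms in P (indices): 2, 3;  atoms in N (indices): 1
  Positive values: 0.94, 7.36
  Negative values: -1.9
Step 2: mu+(X) = mu(P) = sum of positive atom values = 8.3
Step 3: mu-(X) = -mu(N) = sum of |negative atom values| = 1.9
Step 4: |mu|(X) = mu+(X) + mu-(X) = 8.3 + 1.9 = 10.2


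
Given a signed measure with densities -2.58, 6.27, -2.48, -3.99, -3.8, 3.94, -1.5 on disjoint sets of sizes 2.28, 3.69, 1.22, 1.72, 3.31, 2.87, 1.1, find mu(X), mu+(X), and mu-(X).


Step 1: Compute signed measure on each set:
  Set 1: -2.58 * 2.28 = -5.8824
  Set 2: 6.27 * 3.69 = 23.1363
  Set 3: -2.48 * 1.22 = -3.0256
  Set 4: -3.99 * 1.72 = -6.8628
  Set 5: -3.8 * 3.31 = -12.578
  Set 6: 3.94 * 2.87 = 11.3078
  Set 7: -1.5 * 1.1 = -1.65
Step 2: Total signed measure = (-5.8824) + (23.1363) + (-3.0256) + (-6.8628) + (-12.578) + (11.3078) + (-1.65)
     = 4.4453
Step 3: Positive part mu+(X) = sum of positive contributions = 34.4441
Step 4: Negative part mu-(X) = |sum of negative contributions| = 29.9988


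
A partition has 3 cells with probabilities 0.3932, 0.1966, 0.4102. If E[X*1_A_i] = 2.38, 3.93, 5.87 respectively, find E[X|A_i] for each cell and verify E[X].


For each cell A_i: E[X|A_i] = E[X*1_A_i] / P(A_i)
Step 1: E[X|A_1] = 2.38 / 0.3932 = 6.052899
Step 2: E[X|A_2] = 3.93 / 0.1966 = 19.989827
Step 3: E[X|A_3] = 5.87 / 0.4102 = 14.310093
Verification: E[X] = sum E[X*1_A_i] = 2.38 + 3.93 + 5.87 = 12.18


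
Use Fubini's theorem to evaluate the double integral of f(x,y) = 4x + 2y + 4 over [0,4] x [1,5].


By Fubini, integrate in x first, then y.
Step 1: Fix y, integrate over x in [0,4]:
  integral(4x + 2y + 4, x=0..4)
  = 4*(4^2 - 0^2)/2 + (2y + 4)*(4 - 0)
  = 32 + (2y + 4)*4
  = 32 + 8y + 16
  = 48 + 8y
Step 2: Integrate over y in [1,5]:
  integral(48 + 8y, y=1..5)
  = 48*4 + 8*(5^2 - 1^2)/2
  = 192 + 96
  = 288


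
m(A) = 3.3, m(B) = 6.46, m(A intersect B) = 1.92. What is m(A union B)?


By inclusion-exclusion: m(A u B) = m(A) + m(B) - m(A n B)
= 3.3 + 6.46 - 1.92
= 7.84


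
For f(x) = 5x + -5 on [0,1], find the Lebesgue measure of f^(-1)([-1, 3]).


f^(-1)([-1, 3]) = {x : -1 <= 5x + -5 <= 3}
Solving: (-1 - -5)/5 <= x <= (3 - -5)/5
= [0.8, 1.6]
Intersecting with [0,1]: [0.8, 1]
Measure = 1 - 0.8 = 0.2


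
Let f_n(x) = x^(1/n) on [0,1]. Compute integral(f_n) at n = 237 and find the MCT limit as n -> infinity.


At n = 237: f_237(x) = x^(1/237).
Step 1: integral(x^(1/237), 0, 1) = [x^(1/237+1) / (1/237+1)] from 0 to 1
     = 1 / (1/237 + 1) = 1 / ((237+1)/237) = 237/(237+1)
     = 237/238 = 0.995798
Step 2: As n -> infinity, f_n(x) = x^(1/n) -> 1 for x in (0,1], and f_n is increasing in n.
By MCT, lim_n integral(f_n) = integral(lim_n f_n) = integral(1, 0, 1) = 1.
Step 3: Verify convergence: 237/238 = 0.995798 -> 1


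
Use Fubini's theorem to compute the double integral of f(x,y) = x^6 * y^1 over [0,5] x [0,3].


By Fubini's theorem, the double integral factors as a product of single integrals:
Step 1: integral_0^5 x^6 dx = [x^7/7] from 0 to 5
     = 5^7/7 = 11160.714286
Step 2: integral_0^3 y^1 dy = [y^2/2] from 0 to 3
     = 3^2/2 = 4.5
Step 3: Double integral = 11160.714286 * 4.5 = 50223.214286


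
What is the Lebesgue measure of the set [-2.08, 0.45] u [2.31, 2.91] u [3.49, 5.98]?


For pairwise disjoint intervals, m(union) = sum of lengths.
= (0.45 - -2.08) + (2.91 - 2.31) + (5.98 - 3.49)
= 2.53 + 0.6 + 2.49
= 5.62


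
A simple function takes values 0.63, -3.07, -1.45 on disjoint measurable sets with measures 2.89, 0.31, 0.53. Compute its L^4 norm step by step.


Step 1: Compute |f_i|^4 for each value:
  |0.63|^4 = 0.15753
  |-3.07|^4 = 88.82874
  |-1.45|^4 = 4.420506
Step 2: Multiply by measures and sum:
  0.15753 * 2.89 = 0.455261
  88.82874 * 0.31 = 27.536909
  4.420506 * 0.53 = 2.342868
Sum = 0.455261 + 27.536909 + 2.342868 = 30.335038
Step 3: Take the p-th root:
||f||_4 = (30.335038)^(1/4) = 2.346854


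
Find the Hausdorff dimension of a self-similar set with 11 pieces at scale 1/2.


For a self-similar set with N copies scaled by 1/r:
dim_H = log(N)/log(r) = log(11)/log(2)
= 2.397895/0.693147
= 3.459432


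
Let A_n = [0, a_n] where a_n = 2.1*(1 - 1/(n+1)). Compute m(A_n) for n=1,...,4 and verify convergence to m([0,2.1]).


By continuity of measure from below: if A_n increases to A, then m(A_n) -> m(A).
Here A = [0, 2.1], so m(A) = 2.1
Step 1: a_1 = 2.1*(1 - 1/2) = 1.05, m(A_1) = 1.05
Step 2: a_2 = 2.1*(1 - 1/3) = 1.4, m(A_2) = 1.4
Step 3: a_3 = 2.1*(1 - 1/4) = 1.575, m(A_3) = 1.575
Step 4: a_4 = 2.1*(1 - 1/5) = 1.68, m(A_4) = 1.68
Limit: m(A_n) -> m([0,2.1]) = 2.1


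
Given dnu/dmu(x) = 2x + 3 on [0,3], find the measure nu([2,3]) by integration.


nu(A) = integral_A (dnu/dmu) dmu = integral_2^3 (2x + 3) dx
Step 1: Antiderivative F(x) = (2/2)x^2 + 3x
Step 2: F(3) = (2/2)*3^2 + 3*3 = 9 + 9 = 18
Step 3: F(2) = (2/2)*2^2 + 3*2 = 4 + 6 = 10
Step 4: nu([2,3]) = F(3) - F(2) = 18 - 10 = 8


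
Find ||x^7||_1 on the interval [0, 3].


Step 1: ||f||_1 = (integral_0^3 |x^7|^1 dx)^(1/1)
     = (integral_0^3 x^7 dx)^(1/1)
Step 2: integral_0^3 x^7 dx = [x^8/(8)] from 0 to 3 = 3^8/8
     = 6561/8 = 820.125
Step 3: ||f||_1 = (820.125)^(1/1) = 820.125


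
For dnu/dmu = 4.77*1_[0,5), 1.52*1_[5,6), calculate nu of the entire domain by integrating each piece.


Integrate each piece of the Radon-Nikodym derivative:
Step 1: integral_0^5 4.77 dx = 4.77*(5-0) = 4.77*5 = 23.85
Step 2: integral_5^6 1.52 dx = 1.52*(6-5) = 1.52*1 = 1.52
Total: 23.85 + 1.52 = 25.37


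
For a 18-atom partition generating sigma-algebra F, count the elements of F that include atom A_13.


Each element of F is a union of some subset S of the 18 atoms.
The element contains A_13 iff A_13 is in S.
So we count subsets S of {A_1,...,A_18} with A_13 in S: choose freely among the other 17 atoms.
Count = 2^(18-1) = 2^17 = 131072.


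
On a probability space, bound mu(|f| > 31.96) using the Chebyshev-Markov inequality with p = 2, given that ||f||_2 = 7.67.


Chebyshev/Markov inequality: mu(|f| > eps) <= (||f||_p / eps)^p
Step 1: ||f||_2 / eps = 7.67 / 31.96 = 0.239987
Step 2: Raise to power p = 2:
  (0.239987)^2 = 0.057594
Step 3: Therefore mu(|f| > 31.96) <= 0.057594


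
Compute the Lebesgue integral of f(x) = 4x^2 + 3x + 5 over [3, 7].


The Lebesgue integral of a Riemann-integrable function agrees with the Riemann integral.
Antiderivative F(x) = (4/3)x^3 + (3/2)x^2 + 5x
F(7) = (4/3)*7^3 + (3/2)*7^2 + 5*7
     = (4/3)*343 + (3/2)*49 + 5*7
     = 457.333333 + 73.5 + 35
     = 565.833333
F(3) = 64.5
Integral = F(7) - F(3) = 565.833333 - 64.5 = 501.333333


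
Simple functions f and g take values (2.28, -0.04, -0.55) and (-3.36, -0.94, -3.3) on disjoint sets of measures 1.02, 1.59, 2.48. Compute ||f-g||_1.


Step 1: Compute differences f_i - g_i:
  2.28 - -3.36 = 5.64
  -0.04 - -0.94 = 0.9
  -0.55 - -3.3 = 2.75
Step 2: Compute |diff|^1 * measure for each set:
  |5.64|^1 * 1.02 = 5.64 * 1.02 = 5.7528
  |0.9|^1 * 1.59 = 0.9 * 1.59 = 1.431
  |2.75|^1 * 2.48 = 2.75 * 2.48 = 6.82
Step 3: Sum = 14.0038
Step 4: ||f-g||_1 = (14.0038)^(1/1) = 14.0038


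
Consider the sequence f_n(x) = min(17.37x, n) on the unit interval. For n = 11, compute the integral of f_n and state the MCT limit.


f(x) = 17.37x on [0,1]; f_n(x) = min(17.37x, n). At n = 11:
Step 1: f(x) reaches 11 at x = 11/17.37 = 0.633276
Step 2: integral(f_11) = integral(17.37x, 0, 0.633276) + integral(11, 0.633276, 1)
       = 17.37*0.633276^2/2 + 11*(1 - 0.633276)
       = 3.483017 + 4.033967
       = 7.516983
Step 3: As n -> infinity, f_n increases to f, so by MCT integral(f_n) -> integral(f) = 17.37/2 = 8.685.
Convergence: integral(f_11) = 7.516983 -> 8.685 as n -> infinity


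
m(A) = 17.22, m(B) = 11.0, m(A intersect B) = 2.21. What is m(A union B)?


By inclusion-exclusion: m(A u B) = m(A) + m(B) - m(A n B)
= 17.22 + 11.0 - 2.21
= 26.01


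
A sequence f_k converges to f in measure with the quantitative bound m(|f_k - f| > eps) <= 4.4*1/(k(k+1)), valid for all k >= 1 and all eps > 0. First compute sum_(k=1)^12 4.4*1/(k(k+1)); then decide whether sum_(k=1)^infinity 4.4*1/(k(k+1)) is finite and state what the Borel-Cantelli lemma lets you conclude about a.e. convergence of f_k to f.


Step 1: List the terms 4.4*1/(k(k+1)) for k = 1 to 12:
  k=1: 2.2
  k=2: 0.733333
  k=3: 0.366667
  k=4: 0.22
  k=5: 0.146667
  k=6: 0.104762
  k=7: 0.078571
  k=8: 0.061111
  k=9: 0.048889
  k=10: 0.04
  k=11: 0.033333
  k=12: 0.028205
Step 2: Partial sum = 2.2 + 0.733333 + 0.366667 + 0.22 + 0.146667 + 0.104762 + 0.078571 + 0.061111 + 0.048889 + 0.04 + 0.033333 + 0.028205
     = 4.061538
Step 3: The full series sum_(k>=1) 4.4*1/(k(k+1)) converges (telescoping series sum 1/(k(k+1)) = 1; a constant multiple of a convergent series converges).
Step 4: Fix eps > 0. Since sum_k m(|f_k - f| > eps) < infinity, the Borel-Cantelli lemma gives
        m(limsup_k {|f_k - f| > eps}) = 0, i.e. for a.e. x, |f_k(x) - f(x)| <= eps for all large k.
        Applying this with eps = 1/j for j = 1, 2, ... and intersecting the countably many full-measure sets,
        for a.e. x we get limsup_k |f_k(x) - f(x)| <= 1/j for every j, hence f_k -> f almost everywhere.
Conclusion: series converges; Borel-Cantelli yields f_k -> f a.e.


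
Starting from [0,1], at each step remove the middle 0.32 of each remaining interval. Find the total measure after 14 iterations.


Step 1: At each step, fraction remaining = 1 - 0.32 = 0.68
Step 2: After 14 steps, measure = (0.68)^14
Result = 0.00452


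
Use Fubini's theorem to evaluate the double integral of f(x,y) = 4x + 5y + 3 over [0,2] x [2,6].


By Fubini, integrate in x first, then y.
Step 1: Fix y, integrate over x in [0,2]:
  integral(4x + 5y + 3, x=0..2)
  = 4*(2^2 - 0^2)/2 + (5y + 3)*(2 - 0)
  = 8 + (5y + 3)*2
  = 8 + 10y + 6
  = 14 + 10y
Step 2: Integrate over y in [2,6]:
  integral(14 + 10y, y=2..6)
  = 14*4 + 10*(6^2 - 2^2)/2
  = 56 + 160
  = 216


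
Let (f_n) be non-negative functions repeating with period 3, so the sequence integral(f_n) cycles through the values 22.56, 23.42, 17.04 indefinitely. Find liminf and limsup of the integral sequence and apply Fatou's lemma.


The sequence (integral(f_n)) is periodic with period 3, repeating the values 22.56, 23.42, 17.04 indefinitely.
Step 1: For a periodic sequence, every tail (a_m, a_(m+1), ...) contains all 3 period values infinitely often.
Step 2: Hence inf of every tail = min of the period values = min(22.56, 23.42, 17.04) = 17.04.
        liminf_n integral(f_n) = sup over m of (inf of tail from m) = 17.04.
Step 3: Similarly sup of every tail = max of the period values = 23.42.
        limsup_n integral(f_n) = 23.42.
Step 4: Fatou's lemma: integral(liminf_n f_n) <= liminf_n integral(f_n) = 17.04.
        So the integral of the pointwise liminf is at most 17.04.


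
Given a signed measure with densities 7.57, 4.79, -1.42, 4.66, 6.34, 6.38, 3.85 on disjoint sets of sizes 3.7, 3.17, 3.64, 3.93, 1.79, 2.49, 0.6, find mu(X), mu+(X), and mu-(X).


Step 1: Compute signed measure on each set:
  Set 1: 7.57 * 3.7 = 28.009
  Set 2: 4.79 * 3.17 = 15.1843
  Set 3: -1.42 * 3.64 = -5.1688
  Set 4: 4.66 * 3.93 = 18.3138
  Set 5: 6.34 * 1.79 = 11.3486
  Set 6: 6.38 * 2.49 = 15.8862
  Set 7: 3.85 * 0.6 = 2.31
Step 2: Total signed measure = (28.009) + (15.1843) + (-5.1688) + (18.3138) + (11.3486) + (15.8862) + (2.31)
     = 85.8831
Step 3: Positive part mu+(X) = sum of positive contributions = 91.0519
Step 4: Negative part mu-(X) = |sum of negative contributions| = 5.1688


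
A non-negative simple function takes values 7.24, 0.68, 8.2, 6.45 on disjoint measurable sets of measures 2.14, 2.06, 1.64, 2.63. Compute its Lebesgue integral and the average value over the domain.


Step 1: Integral = sum(value_i * measure_i)
= 7.24*2.14 + 0.68*2.06 + 8.2*1.64 + 6.45*2.63
= 15.4936 + 1.4008 + 13.448 + 16.9635
= 47.3059
Step 2: Total measure of domain = 2.14 + 2.06 + 1.64 + 2.63 = 8.47
Step 3: Average value = 47.3059 / 8.47 = 5.585112


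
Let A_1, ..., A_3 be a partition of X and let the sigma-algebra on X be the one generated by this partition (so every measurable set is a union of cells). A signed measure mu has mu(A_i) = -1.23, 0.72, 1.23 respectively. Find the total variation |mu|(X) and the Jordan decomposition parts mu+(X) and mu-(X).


Step 1: Every measurable set is a union of atoms (the cells / points), so a Hahn decomposition is
  obtained by grouping atoms by sign: P = union of atoms with mu > 0, N = union of the remaining atoms.
  Atoms in P (indices): 2, 3;  atoms in N (indices): 1
  Positive values: 0.72, 1.23
  Negative values: -1.23
Step 2: mu+(X) = mu(P) = sum of positive atom values = 1.95
Step 3: mu-(X) = -mu(N) = sum of |negative atom values| = 1.23
Step 4: |mu|(X) = mu+(X) + mu-(X) = 1.95 + 1.23 = 3.18


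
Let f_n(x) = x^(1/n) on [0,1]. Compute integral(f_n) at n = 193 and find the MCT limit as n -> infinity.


At n = 193: f_193(x) = x^(1/193).
Step 1: integral(x^(1/193), 0, 1) = [x^(1/193+1) / (1/193+1)] from 0 to 1
     = 1 / (1/193 + 1) = 1 / ((193+1)/193) = 193/(193+1)
     = 193/194 = 0.994845
Step 2: As n -> infinity, f_n(x) = x^(1/n) -> 1 for x in (0,1], and f_n is increasing in n.
By MCT, lim_n integral(f_n) = integral(lim_n f_n) = integral(1, 0, 1) = 1.
Step 3: Verify convergence: 193/194 = 0.994845 -> 1


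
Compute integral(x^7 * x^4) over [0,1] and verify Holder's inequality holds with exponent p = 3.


Step 1: Exact integral of f*g = integral(x^11, 0, 1) = 1/12
     = 0.083333
Step 2: Holder bound with p=3, q=1.5:
  ||f||_p = (integral x^21 dx)^(1/3) = (1/22)^(1/3) = 0.356883
  ||g||_q = (integral x^6 dx)^(1/1.5) = (1/7)^(1/1.5) = 0.273276
Step 3: Holder bound = ||f||_p * ||g||_q = 0.356883 * 0.273276 = 0.097527
Verification: 0.083333 <= 0.097527 (Holder holds)


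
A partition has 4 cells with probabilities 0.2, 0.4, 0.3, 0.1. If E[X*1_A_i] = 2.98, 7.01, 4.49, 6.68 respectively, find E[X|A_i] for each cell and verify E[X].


For each cell A_i: E[X|A_i] = E[X*1_A_i] / P(A_i)
Step 1: E[X|A_1] = 2.98 / 0.2 = 14.9
Step 2: E[X|A_2] = 7.01 / 0.4 = 17.525
Step 3: E[X|A_3] = 4.49 / 0.3 = 14.966667
Step 4: E[X|A_4] = 6.68 / 0.1 = 66.8
Verification: E[X] = sum E[X*1_A_i] = 2.98 + 7.01 + 4.49 + 6.68 = 21.16


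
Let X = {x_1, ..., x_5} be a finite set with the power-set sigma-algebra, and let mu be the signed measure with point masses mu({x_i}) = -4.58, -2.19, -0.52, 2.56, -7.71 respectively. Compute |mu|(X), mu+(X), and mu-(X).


Step 1: Every measurable set is a union of atoms (the cells / points), so a Hahn decomposition is
  obtained by grouping atoms by sign: P = union of atoms with mu > 0, N = union of the remaining atoms.
  Atoms in P (indices): 4;  atoms in N (indices): 1, 2, 3, 5
  Positive values: 2.56
  Negative values: -4.58, -2.19, -0.52, -7.71
Step 2: mu+(X) = mu(P) = sum of positive atom values = 2.56
Step 3: mu-(X) = -mu(N) = sum of |negative atom values| = 15
Step 4: |mu|(X) = mu+(X) + mu-(X) = 2.56 + 15 = 17.56


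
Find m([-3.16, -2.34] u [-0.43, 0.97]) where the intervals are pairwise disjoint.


For pairwise disjoint intervals, m(union) = sum of lengths.
= (-2.34 - -3.16) + (0.97 - -0.43)
= 0.82 + 1.4
= 2.22


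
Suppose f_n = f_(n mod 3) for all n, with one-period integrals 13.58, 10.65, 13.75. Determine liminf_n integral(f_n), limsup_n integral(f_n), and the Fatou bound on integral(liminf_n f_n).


The sequence (integral(f_n)) is periodic with period 3, repeating the values 13.58, 10.65, 13.75 indefinitely.
Step 1: For a periodic sequence, every tail (a_m, a_(m+1), ...) contains all 3 period values infinitely often.
Step 2: Hence inf of every tail = min of the period values = min(13.58, 10.65, 13.75) = 10.65.
        liminf_n integral(f_n) = sup over m of (inf of tail from m) = 10.65.
Step 3: Similarly sup of every tail = max of the period values = 13.75.
        limsup_n integral(f_n) = 13.75.
Step 4: Fatou's lemma: integral(liminf_n f_n) <= liminf_n integral(f_n) = 10.65.
        So the integral of the pointwise liminf is at most 10.65.


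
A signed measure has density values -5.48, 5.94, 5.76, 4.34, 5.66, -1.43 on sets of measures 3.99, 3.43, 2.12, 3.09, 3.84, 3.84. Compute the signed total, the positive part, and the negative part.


Step 1: Compute signed measure on each set:
  Set 1: -5.48 * 3.99 = -21.8652
  Set 2: 5.94 * 3.43 = 20.3742
  Set 3: 5.76 * 2.12 = 12.2112
  Set 4: 4.34 * 3.09 = 13.4106
  Set 5: 5.66 * 3.84 = 21.7344
  Set 6: -1.43 * 3.84 = -5.4912
Step 2: Total signed measure = (-21.8652) + (20.3742) + (12.2112) + (13.4106) + (21.7344) + (-5.4912)
     = 40.374
Step 3: Positive part mu+(X) = sum of positive contributions = 67.7304
Step 4: Negative part mu-(X) = |sum of negative contributions| = 27.3564


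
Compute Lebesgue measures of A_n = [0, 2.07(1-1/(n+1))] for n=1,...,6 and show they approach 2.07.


By continuity of measure from below: if A_n increases to A, then m(A_n) -> m(A).
Here A = [0, 2.07], so m(A) = 2.07
Step 1: a_1 = 2.07*(1 - 1/2) = 1.035, m(A_1) = 1.035
Step 2: a_2 = 2.07*(1 - 1/3) = 1.38, m(A_2) = 1.38
Step 3: a_3 = 2.07*(1 - 1/4) = 1.5525, m(A_3) = 1.5525
Step 4: a_4 = 2.07*(1 - 1/5) = 1.656, m(A_4) = 1.656
Step 5: a_5 = 2.07*(1 - 1/6) = 1.725, m(A_5) = 1.725
Step 6: a_6 = 2.07*(1 - 1/7) = 1.7743, m(A_6) = 1.7743
Limit: m(A_n) -> m([0,2.07]) = 2.07


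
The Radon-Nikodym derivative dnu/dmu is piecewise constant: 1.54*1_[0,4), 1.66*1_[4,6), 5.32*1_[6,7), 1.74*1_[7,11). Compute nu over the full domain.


Integrate each piece of the Radon-Nikodym derivative:
Step 1: integral_0^4 1.54 dx = 1.54*(4-0) = 1.54*4 = 6.16
Step 2: integral_4^6 1.66 dx = 1.66*(6-4) = 1.66*2 = 3.32
Step 3: integral_6^7 5.32 dx = 5.32*(7-6) = 5.32*1 = 5.32
Step 4: integral_7^11 1.74 dx = 1.74*(11-7) = 1.74*4 = 6.96
Total: 6.16 + 3.32 + 5.32 + 6.96 = 21.76


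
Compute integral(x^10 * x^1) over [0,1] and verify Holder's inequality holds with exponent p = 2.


Step 1: Exact integral of f*g = integral(x^11, 0, 1) = 1/12
     = 0.083333
Step 2: Holder bound with p=2, q=2:
  ||f||_p = (integral x^20 dx)^(1/2) = (1/21)^(1/2) = 0.218218
  ||g||_q = (integral x^2 dx)^(1/2) = (1/3)^(1/2) = 0.57735
Step 3: Holder bound = ||f||_p * ||g||_q = 0.218218 * 0.57735 = 0.125988
Verification: 0.083333 <= 0.125988 (Holder holds)


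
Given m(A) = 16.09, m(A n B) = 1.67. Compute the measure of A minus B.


m(A \ B) = m(A) - m(A n B)
= 16.09 - 1.67
= 14.42


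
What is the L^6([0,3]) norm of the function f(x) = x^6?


Step 1: ||f||_6 = (integral_0^3 |x^6|^6 dx)^(1/6)
     = (integral_0^3 x^36 dx)^(1/6)
Step 2: integral_0^3 x^36 dx = [x^37/(37)] from 0 to 3 = 3^37/37
     = 450283905890997363/37 = 1.216984e+16
Step 3: ||f||_6 = (1.216984e+16)^(1/6) = 479.601777


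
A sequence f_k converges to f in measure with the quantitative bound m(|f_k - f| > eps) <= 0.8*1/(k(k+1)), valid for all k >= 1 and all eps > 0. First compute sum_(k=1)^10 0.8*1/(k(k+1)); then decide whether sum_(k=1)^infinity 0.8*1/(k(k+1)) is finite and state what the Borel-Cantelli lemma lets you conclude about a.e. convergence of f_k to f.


Step 1: List the terms 0.8*1/(k(k+1)) for k = 1 to 10:
  k=1: 0.4
  k=2: 0.133333
  k=3: 0.066667
  k=4: 0.04
  k=5: 0.026667
  k=6: 0.019048
  k=7: 0.014286
  k=8: 0.011111
  k=9: 0.008889
  k=10: 0.007273
Step 2: Partial sum = 0.4 + 0.133333 + 0.066667 + 0.04 + 0.026667 + 0.019048 + 0.014286 + 0.011111 + 0.008889 + 0.007273
     = 0.727273
Step 3: The full series sum_(k>=1) 0.8*1/(k(k+1)) converges (telescoping series sum 1/(k(k+1)) = 1; a constant multiple of a convergent series converges).
Step 4: Fix eps > 0. Since sum_k m(|f_k - f| > eps) < infinity, the Borel-Cantelli lemma gives
        m(limsup_k {|f_k - f| > eps}) = 0, i.e. for a.e. x, |f_k(x) - f(x)| <= eps for all large k.
        Applying this with eps = 1/j for j = 1, 2, ... and intersecting the countably many full-measure sets,
        for a.e. x we get limsup_k |f_k(x) - f(x)| <= 1/j for every j, hence f_k -> f almost everywhere.
Conclusion: series converges; Borel-Cantelli yields f_k -> f a.e.


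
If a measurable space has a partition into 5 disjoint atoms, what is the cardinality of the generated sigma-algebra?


Each element of the sigma-algebra is a union of some subset of the 5 atoms.
The number of such subsets is 2^5 = 32.


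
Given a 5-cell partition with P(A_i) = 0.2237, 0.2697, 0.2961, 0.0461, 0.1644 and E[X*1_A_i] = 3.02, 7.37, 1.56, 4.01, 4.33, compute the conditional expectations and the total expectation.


For each cell A_i: E[X|A_i] = E[X*1_A_i] / P(A_i)
Step 1: E[X|A_1] = 3.02 / 0.2237 = 13.500224
Step 2: E[X|A_2] = 7.37 / 0.2697 = 27.326659
Step 3: E[X|A_3] = 1.56 / 0.2961 = 5.26849
Step 4: E[X|A_4] = 4.01 / 0.0461 = 86.984816
Step 5: E[X|A_5] = 4.33 / 0.1644 = 26.3382
Verification: E[X] = sum E[X*1_A_i] = 3.02 + 7.37 + 1.56 + 4.01 + 4.33 = 20.29


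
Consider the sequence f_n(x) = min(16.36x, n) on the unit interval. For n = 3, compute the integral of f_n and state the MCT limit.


f(x) = 16.36x on [0,1]; f_n(x) = min(16.36x, n). At n = 3:
Step 1: f(x) reaches 3 at x = 3/16.36 = 0.183374
Step 2: integral(f_3) = integral(16.36x, 0, 0.183374) + integral(3, 0.183374, 1)
       = 16.36*0.183374^2/2 + 3*(1 - 0.183374)
       = 0.275061 + 2.449878
       = 2.724939
Step 3: As n -> infinity, f_n increases to f, so by MCT integral(f_n) -> integral(f) = 16.36/2 = 8.18.
Convergence: integral(f_3) = 2.724939 -> 8.18 as n -> infinity


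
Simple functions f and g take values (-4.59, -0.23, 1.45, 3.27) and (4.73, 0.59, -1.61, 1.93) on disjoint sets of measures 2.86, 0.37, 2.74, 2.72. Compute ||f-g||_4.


Step 1: Compute differences f_i - g_i:
  -4.59 - 4.73 = -9.32
  -0.23 - 0.59 = -0.82
  1.45 - -1.61 = 3.06
  3.27 - 1.93 = 1.34
Step 2: Compute |diff|^4 * measure for each set:
  |-9.32|^4 * 2.86 = 7545.076534 * 2.86 = 21578.918887
  |-0.82|^4 * 0.37 = 0.452122 * 0.37 = 0.167285
  |3.06|^4 * 2.74 = 87.677005 * 2.74 = 240.234994
  |1.34|^4 * 2.72 = 3.224179 * 2.72 = 8.769768
Step 3: Sum = 21828.090933
Step 4: ||f-g||_4 = (21828.090933)^(1/4) = 12.154971


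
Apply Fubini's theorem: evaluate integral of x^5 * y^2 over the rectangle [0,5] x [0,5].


By Fubini's theorem, the double integral factors as a product of single integrals:
Step 1: integral_0^5 x^5 dx = [x^6/6] from 0 to 5
     = 5^6/6 = 2604.166667
Step 2: integral_0^5 y^2 dy = [y^3/3] from 0 to 5
     = 5^3/3 = 41.666667
Step 3: Double integral = 2604.166667 * 41.666667 = 108506.944444


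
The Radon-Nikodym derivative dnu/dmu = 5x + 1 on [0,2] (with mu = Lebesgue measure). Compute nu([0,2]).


nu(A) = integral_A (dnu/dmu) dmu = integral_0^2 (5x + 1) dx
Step 1: Antiderivative F(x) = (5/2)x^2 + 1x
Step 2: F(2) = (5/2)*2^2 + 1*2 = 10 + 2 = 12
Step 3: F(0) = (5/2)*0^2 + 1*0 = 0.0 + 0 = 0.0
Step 4: nu([0,2]) = F(2) - F(0) = 12 - 0.0 = 12


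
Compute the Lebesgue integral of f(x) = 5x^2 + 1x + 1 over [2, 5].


The Lebesgue integral of a Riemann-integrable function agrees with the Riemann integral.
Antiderivative F(x) = (5/3)x^3 + (1/2)x^2 + 1x
F(5) = (5/3)*5^3 + (1/2)*5^2 + 1*5
     = (5/3)*125 + (1/2)*25 + 1*5
     = 208.333333 + 12.5 + 5
     = 225.833333
F(2) = 17.333333
Integral = F(5) - F(2) = 225.833333 - 17.333333 = 208.5


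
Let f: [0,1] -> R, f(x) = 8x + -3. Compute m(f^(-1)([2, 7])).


f^(-1)([2, 7]) = {x : 2 <= 8x + -3 <= 7}
Solving: (2 - -3)/8 <= x <= (7 - -3)/8
= [0.625, 1.25]
Intersecting with [0,1]: [0.625, 1]
Measure = 1 - 0.625 = 0.375


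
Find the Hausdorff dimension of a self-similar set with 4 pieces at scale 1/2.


For a self-similar set with N copies scaled by 1/r:
dim_H = log(N)/log(r) = log(4)/log(2)
= 1.386294/0.693147
= 2


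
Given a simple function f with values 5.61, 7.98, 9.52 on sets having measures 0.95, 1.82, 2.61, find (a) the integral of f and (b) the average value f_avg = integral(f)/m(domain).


Step 1: Integral = sum(value_i * measure_i)
= 5.61*0.95 + 7.98*1.82 + 9.52*2.61
= 5.3295 + 14.5236 + 24.8472
= 44.7003
Step 2: Total measure of domain = 0.95 + 1.82 + 2.61 = 5.38
Step 3: Average value = 44.7003 / 5.38 = 8.308606


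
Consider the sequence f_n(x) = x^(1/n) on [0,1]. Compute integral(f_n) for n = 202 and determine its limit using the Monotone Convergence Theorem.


At n = 202: f_202(x) = x^(1/202).
Step 1: integral(x^(1/202), 0, 1) = [x^(1/202+1) / (1/202+1)] from 0 to 1
     = 1 / (1/202 + 1) = 1 / ((202+1)/202) = 202/(202+1)
     = 202/203 = 0.995074
Step 2: As n -> infinity, f_n(x) = x^(1/n) -> 1 for x in (0,1], and f_n is increasing in n.
By MCT, lim_n integral(f_n) = integral(lim_n f_n) = integral(1, 0, 1) = 1.
Step 3: Verify convergence: 202/203 = 0.995074 -> 1


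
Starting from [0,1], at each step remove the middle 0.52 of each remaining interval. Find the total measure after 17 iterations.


Step 1: At each step, fraction remaining = 1 - 0.52 = 0.48
Step 2: After 17 steps, measure = (0.48)^17
Result = 3.811545e-06


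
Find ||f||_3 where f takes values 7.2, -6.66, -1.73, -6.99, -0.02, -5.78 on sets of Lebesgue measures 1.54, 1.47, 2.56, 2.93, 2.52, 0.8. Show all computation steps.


Step 1: Compute |f_i|^3 for each value:
  |7.2|^3 = 373.248
  |-6.66|^3 = 295.408296
  |-1.73|^3 = 5.177717
  |-6.99|^3 = 341.532099
  |-0.02|^3 = 8.000000e-06
  |-5.78|^3 = 193.100552
Step 2: Multiply by measures and sum:
  373.248 * 1.54 = 574.80192
  295.408296 * 1.47 = 434.250195
  5.177717 * 2.56 = 13.254956
  341.532099 * 2.93 = 1000.68905
  8.000000e-06 * 2.52 = 2.016000e-05
  193.100552 * 0.8 = 154.480442
Sum = 574.80192 + 434.250195 + 13.254956 + 1000.68905 + 2.016000e-05 + 154.480442 = 2177.476582
Step 3: Take the p-th root:
||f||_3 = (2177.476582)^(1/3) = 12.961378


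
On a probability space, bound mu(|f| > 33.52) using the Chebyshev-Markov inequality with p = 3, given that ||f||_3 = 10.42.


Chebyshev/Markov inequality: mu(|f| > eps) <= (||f||_p / eps)^p
Step 1: ||f||_3 / eps = 10.42 / 33.52 = 0.310859
Step 2: Raise to power p = 3:
  (0.310859)^3 = 0.030039
Step 3: Therefore mu(|f| > 33.52) <= 0.030039


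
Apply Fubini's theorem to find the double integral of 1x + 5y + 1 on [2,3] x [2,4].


By Fubini, integrate in x first, then y.
Step 1: Fix y, integrate over x in [2,3]:
  integral(1x + 5y + 1, x=2..3)
  = 1*(3^2 - 2^2)/2 + (5y + 1)*(3 - 2)
  = 2.5 + (5y + 1)*1
  = 2.5 + 5y + 1
  = 3.5 + 5y
Step 2: Integrate over y in [2,4]:
  integral(3.5 + 5y, y=2..4)
  = 3.5*2 + 5*(4^2 - 2^2)/2
  = 7 + 30
  = 37


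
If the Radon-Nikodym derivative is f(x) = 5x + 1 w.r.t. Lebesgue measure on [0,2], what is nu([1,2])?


nu(A) = integral_A (dnu/dmu) dmu = integral_1^2 (5x + 1) dx
Step 1: Antiderivative F(x) = (5/2)x^2 + 1x
Step 2: F(2) = (5/2)*2^2 + 1*2 = 10 + 2 = 12
Step 3: F(1) = (5/2)*1^2 + 1*1 = 2.5 + 1 = 3.5
Step 4: nu([1,2]) = F(2) - F(1) = 12 - 3.5 = 8.5


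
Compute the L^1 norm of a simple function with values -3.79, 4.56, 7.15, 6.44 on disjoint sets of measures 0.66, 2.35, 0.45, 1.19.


Step 1: Compute |f_i|^1 for each value:
  |-3.79|^1 = 3.79
  |4.56|^1 = 4.56
  |7.15|^1 = 7.15
  |6.44|^1 = 6.44
Step 2: Multiply by measures and sum:
  3.79 * 0.66 = 2.5014
  4.56 * 2.35 = 10.716
  7.15 * 0.45 = 3.2175
  6.44 * 1.19 = 7.6636
Sum = 2.5014 + 10.716 + 3.2175 + 7.6636 = 24.0985
Step 3: Take the p-th root:
||f||_1 = (24.0985)^(1/1) = 24.0985


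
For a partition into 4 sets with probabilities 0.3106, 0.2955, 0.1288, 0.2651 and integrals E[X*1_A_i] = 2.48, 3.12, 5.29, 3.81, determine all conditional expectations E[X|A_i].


For each cell A_i: E[X|A_i] = E[X*1_A_i] / P(A_i)
Step 1: E[X|A_1] = 2.48 / 0.3106 = 7.984546
Step 2: E[X|A_2] = 3.12 / 0.2955 = 10.558376
Step 3: E[X|A_3] = 5.29 / 0.1288 = 41.071429
Step 4: E[X|A_4] = 3.81 / 0.2651 = 14.371935
Verification: E[X] = sum E[X*1_A_i] = 2.48 + 3.12 + 5.29 + 3.81 = 14.7


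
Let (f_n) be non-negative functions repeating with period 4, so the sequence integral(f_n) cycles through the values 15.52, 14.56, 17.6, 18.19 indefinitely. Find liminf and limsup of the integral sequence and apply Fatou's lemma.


The sequence (integral(f_n)) is periodic with period 4, repeating the values 15.52, 14.56, 17.6, 18.19 indefinitely.
Step 1: For a periodic sequence, every tail (a_m, a_(m+1), ...) contains all 4 period values infinitely often.
Step 2: Hence inf of every tail = min of the period values = min(15.52, 14.56, 17.6, 18.19) = 14.56.
        liminf_n integral(f_n) = sup over m of (inf of tail from m) = 14.56.
Step 3: Similarly sup of every tail = max of the period values = 18.19.
        limsup_n integral(f_n) = 18.19.
Step 4: Fatou's lemma: integral(liminf_n f_n) <= liminf_n integral(f_n) = 14.56.
        So the integral of the pointwise liminf is at most 14.56.


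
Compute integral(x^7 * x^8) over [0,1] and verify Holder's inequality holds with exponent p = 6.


Step 1: Exact integral of f*g = integral(x^15, 0, 1) = 1/16
     = 0.0625
Step 2: Holder bound with p=6, q=1.2:
  ||f||_p = (integral x^42 dx)^(1/6) = (1/43)^(1/6) = 0.534263
  ||g||_q = (integral x^9.6 dx)^(1/1.2) = (1/10.6)^(1/1.2) = 0.139823
Step 3: Holder bound = ||f||_p * ||g||_q = 0.534263 * 0.139823 = 0.074702
Verification: 0.0625 <= 0.074702 (Holder holds)


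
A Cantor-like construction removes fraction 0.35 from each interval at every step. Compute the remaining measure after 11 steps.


Step 1: At each step, fraction remaining = 1 - 0.35 = 0.65
Step 2: After 11 steps, measure = (0.65)^11
Result = 0.008751


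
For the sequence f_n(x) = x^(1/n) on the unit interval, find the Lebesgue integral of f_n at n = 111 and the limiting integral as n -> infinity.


At n = 111: f_111(x) = x^(1/111).
Step 1: integral(x^(1/111), 0, 1) = [x^(1/111+1) / (1/111+1)] from 0 to 1
     = 1 / (1/111 + 1) = 1 / ((111+1)/111) = 111/(111+1)
     = 111/112 = 0.991071
Step 2: As n -> infinity, f_n(x) = x^(1/n) -> 1 for x in (0,1], and f_n is increasing in n.
By MCT, lim_n integral(f_n) = integral(lim_n f_n) = integral(1, 0, 1) = 1.
Step 3: Verify convergence: 111/112 = 0.991071 -> 1


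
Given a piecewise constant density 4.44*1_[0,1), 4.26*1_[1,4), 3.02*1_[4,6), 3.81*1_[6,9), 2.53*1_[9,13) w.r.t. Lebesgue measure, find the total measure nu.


Integrate each piece of the Radon-Nikodym derivative:
Step 1: integral_0^1 4.44 dx = 4.44*(1-0) = 4.44*1 = 4.44
Step 2: integral_1^4 4.26 dx = 4.26*(4-1) = 4.26*3 = 12.78
Step 3: integral_4^6 3.02 dx = 3.02*(6-4) = 3.02*2 = 6.04
Step 4: integral_6^9 3.81 dx = 3.81*(9-6) = 3.81*3 = 11.43
Step 5: integral_9^13 2.53 dx = 2.53*(13-9) = 2.53*4 = 10.12
Total: 4.44 + 12.78 + 6.04 + 11.43 + 10.12 = 44.81


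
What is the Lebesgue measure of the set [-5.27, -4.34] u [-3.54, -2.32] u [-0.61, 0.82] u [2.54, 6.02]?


For pairwise disjoint intervals, m(union) = sum of lengths.
= (-4.34 - -5.27) + (-2.32 - -3.54) + (0.82 - -0.61) + (6.02 - 2.54)
= 0.93 + 1.22 + 1.43 + 3.48
= 7.06


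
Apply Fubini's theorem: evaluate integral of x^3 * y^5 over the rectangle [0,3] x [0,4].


By Fubini's theorem, the double integral factors as a product of single integrals:
Step 1: integral_0^3 x^3 dx = [x^4/4] from 0 to 3
     = 3^4/4 = 20.25
Step 2: integral_0^4 y^5 dy = [y^6/6] from 0 to 4
     = 4^6/6 = 682.666667
Step 3: Double integral = 20.25 * 682.666667 = 13824


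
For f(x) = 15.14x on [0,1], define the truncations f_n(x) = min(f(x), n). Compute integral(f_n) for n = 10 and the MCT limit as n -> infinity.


f(x) = 15.14x on [0,1]; f_n(x) = min(15.14x, n). At n = 10:
Step 1: f(x) reaches 10 at x = 10/15.14 = 0.660502
Step 2: integral(f_10) = integral(15.14x, 0, 0.660502) + integral(10, 0.660502, 1)
       = 15.14*0.660502^2/2 + 10*(1 - 0.660502)
       = 3.30251 + 3.39498
       = 6.69749
Step 3: As n -> infinity, f_n increases to f, so by MCT integral(f_n) -> integral(f) = 15.14/2 = 7.57.
Convergence: integral(f_10) = 6.69749 -> 7.57 as n -> infinity


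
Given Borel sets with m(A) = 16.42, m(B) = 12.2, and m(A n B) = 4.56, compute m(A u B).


By inclusion-exclusion: m(A u B) = m(A) + m(B) - m(A n B)
= 16.42 + 12.2 - 4.56
= 24.06


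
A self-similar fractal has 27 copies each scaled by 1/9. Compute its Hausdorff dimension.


For a self-similar set with N copies scaled by 1/r:
dim_H = log(N)/log(r) = log(27)/log(9)
= 3.295837/2.197225
= 1.5


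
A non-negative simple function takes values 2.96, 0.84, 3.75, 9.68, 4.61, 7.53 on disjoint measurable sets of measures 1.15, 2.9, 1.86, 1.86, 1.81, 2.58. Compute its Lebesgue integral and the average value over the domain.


Step 1: Integral = sum(value_i * measure_i)
= 2.96*1.15 + 0.84*2.9 + 3.75*1.86 + 9.68*1.86 + 4.61*1.81 + 7.53*2.58
= 3.404 + 2.436 + 6.975 + 18.0048 + 8.3441 + 19.4274
= 58.5913
Step 2: Total measure of domain = 1.15 + 2.9 + 1.86 + 1.86 + 1.81 + 2.58 = 12.16
Step 3: Average value = 58.5913 / 12.16 = 4.818363


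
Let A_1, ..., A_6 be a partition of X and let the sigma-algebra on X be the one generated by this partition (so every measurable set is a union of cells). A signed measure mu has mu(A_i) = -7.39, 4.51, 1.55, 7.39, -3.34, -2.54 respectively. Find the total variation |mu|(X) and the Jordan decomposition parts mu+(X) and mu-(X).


Step 1: Every measurable set is a union of atoms (the cells / points), so a Hahn decomposition is
  obtained by grouping atoms by sign: P = union of atoms with mu > 0, N = union of the remaining atoms.
  Atoms in P (indices): 2, 3, 4;  atoms in N (indices): 1, 5, 6
  Positive values: 4.51, 1.55, 7.39
  Negative values: -7.39, -3.34, -2.54
Step 2: mu+(X) = mu(P) = sum of positive atom values = 13.45
Step 3: mu-(X) = -mu(N) = sum of |negative atom values| = 13.27
Step 4: |mu|(X) = mu+(X) + mu-(X) = 13.45 + 13.27 = 26.72


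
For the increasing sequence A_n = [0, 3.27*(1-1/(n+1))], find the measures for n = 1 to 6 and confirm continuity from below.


By continuity of measure from below: if A_n increases to A, then m(A_n) -> m(A).
Here A = [0, 3.27], so m(A) = 3.27
Step 1: a_1 = 3.27*(1 - 1/2) = 1.635, m(A_1) = 1.635
Step 2: a_2 = 3.27*(1 - 1/3) = 2.18, m(A_2) = 2.18
Step 3: a_3 = 3.27*(1 - 1/4) = 2.4525, m(A_3) = 2.4525
Step 4: a_4 = 3.27*(1 - 1/5) = 2.616, m(A_4) = 2.616
Step 5: a_5 = 3.27*(1 - 1/6) = 2.725, m(A_5) = 2.725
Step 6: a_6 = 3.27*(1 - 1/7) = 2.8029, m(A_6) = 2.8029
Limit: m(A_n) -> m([0,3.27]) = 3.27


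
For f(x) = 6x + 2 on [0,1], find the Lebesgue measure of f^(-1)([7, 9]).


f^(-1)([7, 9]) = {x : 7 <= 6x + 2 <= 9}
Solving: (7 - 2)/6 <= x <= (9 - 2)/6
= [0.833333, 1.166667]
Intersecting with [0,1]: [0.833333, 1]
Measure = 1 - 0.833333 = 0.166667


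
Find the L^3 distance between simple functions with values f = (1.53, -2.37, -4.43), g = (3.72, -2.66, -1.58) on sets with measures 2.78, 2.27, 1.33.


Step 1: Compute differences f_i - g_i:
  1.53 - 3.72 = -2.19
  -2.37 - -2.66 = 0.29
  -4.43 - -1.58 = -2.85
Step 2: Compute |diff|^3 * measure for each set:
  |-2.19|^3 * 2.78 = 10.503459 * 2.78 = 29.199616
  |0.29|^3 * 2.27 = 0.024389 * 2.27 = 0.055363
  |-2.85|^3 * 1.33 = 23.149125 * 1.33 = 30.788336
Step 3: Sum = 60.043315
Step 4: ||f-g||_3 = (60.043315)^(1/3) = 3.915809
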